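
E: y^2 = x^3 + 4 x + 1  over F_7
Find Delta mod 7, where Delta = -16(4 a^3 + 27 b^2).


4 a^3 + 27 b^2 = 4*4^3 + 27*1^2 = 256 + 27 = 283
Delta = -16 * (283) = -4528
Delta mod 7 = 1

Delta = 1 (mod 7)


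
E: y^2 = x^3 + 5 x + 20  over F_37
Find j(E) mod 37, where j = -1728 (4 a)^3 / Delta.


Delta = -16(4 a^3 + 27 b^2) mod 37 = 19
-1728 * (4 a)^3 = -1728 * (4*5)^3 mod 37 = 14
j = 14 * 19^(-1) mod 37 = 28

j = 28 (mod 37)


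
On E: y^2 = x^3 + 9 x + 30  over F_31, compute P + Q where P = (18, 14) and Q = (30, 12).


P != Q, so use the chord formula.
s = (y2 - y1) / (x2 - x1) = (29) / (12) mod 31 = 5
x3 = s^2 - x1 - x2 mod 31 = 5^2 - 18 - 30 = 8
y3 = s (x1 - x3) - y1 mod 31 = 5 * (18 - 8) - 14 = 5

P + Q = (8, 5)


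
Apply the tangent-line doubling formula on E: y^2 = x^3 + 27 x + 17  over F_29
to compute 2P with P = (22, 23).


Doubling: s = (3 x1^2 + a) / (2 y1)
s = (3*22^2 + 27) / (2*23) mod 29 = 0
x3 = s^2 - 2 x1 mod 29 = 0^2 - 2*22 = 14
y3 = s (x1 - x3) - y1 mod 29 = 0 * (22 - 14) - 23 = 6

2P = (14, 6)


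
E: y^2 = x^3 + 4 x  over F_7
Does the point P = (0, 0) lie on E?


Check whether y^2 = x^3 + 4 x + 0 (mod 7) for (x, y) = (0, 0).
LHS: y^2 = 0^2 mod 7 = 0
RHS: x^3 + 4 x + 0 = 0^3 + 4*0 + 0 mod 7 = 0
LHS = RHS

Yes, on the curve


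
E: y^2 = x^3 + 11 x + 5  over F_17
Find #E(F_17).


For each x in F_17, count y with y^2 = x^3 + 11 x + 5 mod 17:
  x = 1: RHS = 0, y in [0]  -> 1 point(s)
  x = 2: RHS = 1, y in [1, 16]  -> 2 point(s)
  x = 5: RHS = 15, y in [7, 10]  -> 2 point(s)
  x = 6: RHS = 15, y in [7, 10]  -> 2 point(s)
  x = 7: RHS = 0, y in [0]  -> 1 point(s)
  x = 9: RHS = 0, y in [0]  -> 1 point(s)
  x = 13: RHS = 16, y in [4, 13]  -> 2 point(s)
  x = 14: RHS = 13, y in [8, 9]  -> 2 point(s)
  x = 15: RHS = 9, y in [3, 14]  -> 2 point(s)
Affine points: 15. Add the point at infinity: total = 16.

#E(F_17) = 16


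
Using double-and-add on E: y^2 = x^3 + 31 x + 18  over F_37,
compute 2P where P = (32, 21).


k = 2 = 10_2 (binary, LSB first: 01)
Double-and-add from P = (32, 21):
  bit 0 = 0: acc unchanged = O
  bit 1 = 1: acc = O + (11, 32) = (11, 32)

2P = (11, 32)


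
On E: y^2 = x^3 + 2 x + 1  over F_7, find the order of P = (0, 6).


Compute successive multiples of P until we hit O:
  1P = (0, 6)
  2P = (1, 2)
  3P = (1, 5)
  4P = (0, 1)
  5P = O

ord(P) = 5


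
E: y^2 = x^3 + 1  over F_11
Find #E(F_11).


For each x in F_11, count y with y^2 = x^3 + 0 x + 1 mod 11:
  x = 0: RHS = 1, y in [1, 10]  -> 2 point(s)
  x = 2: RHS = 9, y in [3, 8]  -> 2 point(s)
  x = 5: RHS = 5, y in [4, 7]  -> 2 point(s)
  x = 7: RHS = 3, y in [5, 6]  -> 2 point(s)
  x = 9: RHS = 4, y in [2, 9]  -> 2 point(s)
  x = 10: RHS = 0, y in [0]  -> 1 point(s)
Affine points: 11. Add the point at infinity: total = 12.

#E(F_11) = 12


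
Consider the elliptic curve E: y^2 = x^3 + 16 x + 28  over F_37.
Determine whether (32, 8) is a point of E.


Check whether y^2 = x^3 + 16 x + 28 (mod 37) for (x, y) = (32, 8).
LHS: y^2 = 8^2 mod 37 = 27
RHS: x^3 + 16 x + 28 = 32^3 + 16*32 + 28 mod 37 = 8
LHS != RHS

No, not on the curve


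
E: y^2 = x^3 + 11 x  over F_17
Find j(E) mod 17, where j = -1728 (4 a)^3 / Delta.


Delta = -16(4 a^3 + 27 b^2) mod 17 = 3
-1728 * (4 a)^3 = -1728 * (4*11)^3 mod 17 = 16
j = 16 * 3^(-1) mod 17 = 11

j = 11 (mod 17)


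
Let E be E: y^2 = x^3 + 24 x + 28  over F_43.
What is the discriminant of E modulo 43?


4 a^3 + 27 b^2 = 4*24^3 + 27*28^2 = 55296 + 21168 = 76464
Delta = -16 * (76464) = -1223424
Delta mod 43 = 12

Delta = 12 (mod 43)


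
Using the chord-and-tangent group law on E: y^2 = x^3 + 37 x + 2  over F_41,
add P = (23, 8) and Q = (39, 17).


P != Q, so use the chord formula.
s = (y2 - y1) / (x2 - x1) = (9) / (16) mod 41 = 39
x3 = s^2 - x1 - x2 mod 41 = 39^2 - 23 - 39 = 24
y3 = s (x1 - x3) - y1 mod 41 = 39 * (23 - 24) - 8 = 35

P + Q = (24, 35)


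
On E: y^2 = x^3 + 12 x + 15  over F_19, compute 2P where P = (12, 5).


Doubling: s = (3 x1^2 + a) / (2 y1)
s = (3*12^2 + 12) / (2*5) mod 19 = 14
x3 = s^2 - 2 x1 mod 19 = 14^2 - 2*12 = 1
y3 = s (x1 - x3) - y1 mod 19 = 14 * (12 - 1) - 5 = 16

2P = (1, 16)


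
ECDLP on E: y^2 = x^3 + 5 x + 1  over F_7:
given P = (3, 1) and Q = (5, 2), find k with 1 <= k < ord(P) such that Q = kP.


Enumerate multiples of P until we hit Q = (5, 2):
  1P = (3, 1)
  2P = (5, 2)
Match found at i = 2.

k = 2


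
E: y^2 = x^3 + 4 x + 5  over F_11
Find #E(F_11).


For each x in F_11, count y with y^2 = x^3 + 4 x + 5 mod 11:
  x = 0: RHS = 5, y in [4, 7]  -> 2 point(s)
  x = 3: RHS = 0, y in [0]  -> 1 point(s)
  x = 6: RHS = 3, y in [5, 6]  -> 2 point(s)
  x = 9: RHS = 0, y in [0]  -> 1 point(s)
  x = 10: RHS = 0, y in [0]  -> 1 point(s)
Affine points: 7. Add the point at infinity: total = 8.

#E(F_11) = 8


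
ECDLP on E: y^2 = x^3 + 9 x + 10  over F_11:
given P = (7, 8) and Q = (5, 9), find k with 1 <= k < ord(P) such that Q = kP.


Enumerate multiples of P until we hit Q = (5, 9):
  1P = (7, 8)
  2P = (2, 5)
  3P = (5, 2)
  4P = (8, 0)
  5P = (5, 9)
Match found at i = 5.

k = 5


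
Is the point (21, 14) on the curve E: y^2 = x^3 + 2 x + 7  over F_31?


Check whether y^2 = x^3 + 2 x + 7 (mod 31) for (x, y) = (21, 14).
LHS: y^2 = 14^2 mod 31 = 10
RHS: x^3 + 2 x + 7 = 21^3 + 2*21 + 7 mod 31 = 10
LHS = RHS

Yes, on the curve


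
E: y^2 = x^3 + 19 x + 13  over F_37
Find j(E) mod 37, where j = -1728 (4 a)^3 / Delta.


Delta = -16(4 a^3 + 27 b^2) mod 37 = 22
-1728 * (4 a)^3 = -1728 * (4*19)^3 mod 37 = 14
j = 14 * 22^(-1) mod 37 = 4

j = 4 (mod 37)


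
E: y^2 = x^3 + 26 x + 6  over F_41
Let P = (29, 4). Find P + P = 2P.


Doubling: s = (3 x1^2 + a) / (2 y1)
s = (3*29^2 + 26) / (2*4) mod 41 = 6
x3 = s^2 - 2 x1 mod 41 = 6^2 - 2*29 = 19
y3 = s (x1 - x3) - y1 mod 41 = 6 * (29 - 19) - 4 = 15

2P = (19, 15)


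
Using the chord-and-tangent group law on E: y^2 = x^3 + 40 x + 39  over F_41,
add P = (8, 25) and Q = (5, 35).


P != Q, so use the chord formula.
s = (y2 - y1) / (x2 - x1) = (10) / (38) mod 41 = 24
x3 = s^2 - x1 - x2 mod 41 = 24^2 - 8 - 5 = 30
y3 = s (x1 - x3) - y1 mod 41 = 24 * (8 - 30) - 25 = 21

P + Q = (30, 21)


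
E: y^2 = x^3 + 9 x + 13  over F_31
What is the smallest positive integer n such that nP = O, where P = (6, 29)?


Compute successive multiples of P until we hit O:
  1P = (6, 29)
  2P = (24, 17)
  3P = (29, 7)
  4P = (21, 15)
  5P = (13, 23)
  6P = (14, 0)
  7P = (13, 8)
  8P = (21, 16)
  ... (continuing to 12P)
  12P = O

ord(P) = 12


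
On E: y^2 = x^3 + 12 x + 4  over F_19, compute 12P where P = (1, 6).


k = 12 = 1100_2 (binary, LSB first: 0011)
Double-and-add from P = (1, 6):
  bit 0 = 0: acc unchanged = O
  bit 1 = 0: acc unchanged = O
  bit 2 = 1: acc = O + (6, 11) = (6, 11)
  bit 3 = 1: acc = (6, 11) + (11, 17) = (8, 17)

12P = (8, 17)


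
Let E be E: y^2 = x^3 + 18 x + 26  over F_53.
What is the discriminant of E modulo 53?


4 a^3 + 27 b^2 = 4*18^3 + 27*26^2 = 23328 + 18252 = 41580
Delta = -16 * (41580) = -665280
Delta mod 53 = 29

Delta = 29 (mod 53)


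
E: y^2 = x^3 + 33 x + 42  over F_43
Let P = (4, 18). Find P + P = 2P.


Doubling: s = (3 x1^2 + a) / (2 y1)
s = (3*4^2 + 33) / (2*18) mod 43 = 13
x3 = s^2 - 2 x1 mod 43 = 13^2 - 2*4 = 32
y3 = s (x1 - x3) - y1 mod 43 = 13 * (4 - 32) - 18 = 5

2P = (32, 5)


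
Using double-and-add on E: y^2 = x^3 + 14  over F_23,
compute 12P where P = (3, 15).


k = 12 = 1100_2 (binary, LSB first: 0011)
Double-and-add from P = (3, 15):
  bit 0 = 0: acc unchanged = O
  bit 1 = 0: acc unchanged = O
  bit 2 = 1: acc = O + (15, 10) = (15, 10)
  bit 3 = 1: acc = (15, 10) + (18, 21) = (6, 0)

12P = (6, 0)


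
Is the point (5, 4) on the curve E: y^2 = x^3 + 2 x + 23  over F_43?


Check whether y^2 = x^3 + 2 x + 23 (mod 43) for (x, y) = (5, 4).
LHS: y^2 = 4^2 mod 43 = 16
RHS: x^3 + 2 x + 23 = 5^3 + 2*5 + 23 mod 43 = 29
LHS != RHS

No, not on the curve


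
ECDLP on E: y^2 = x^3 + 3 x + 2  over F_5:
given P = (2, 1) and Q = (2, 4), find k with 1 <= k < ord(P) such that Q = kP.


Enumerate multiples of P until we hit Q = (2, 4):
  1P = (2, 1)
  2P = (1, 4)
  3P = (1, 1)
  4P = (2, 4)
Match found at i = 4.

k = 4


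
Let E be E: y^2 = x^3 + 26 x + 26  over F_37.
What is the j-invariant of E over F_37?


Delta = -16(4 a^3 + 27 b^2) mod 37 = 19
-1728 * (4 a)^3 = -1728 * (4*26)^3 mod 37 = 1
j = 1 * 19^(-1) mod 37 = 2

j = 2 (mod 37)


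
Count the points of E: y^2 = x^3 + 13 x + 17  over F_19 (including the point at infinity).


For each x in F_19, count y with y^2 = x^3 + 13 x + 17 mod 19:
  x = 0: RHS = 17, y in [6, 13]  -> 2 point(s)
  x = 3: RHS = 7, y in [8, 11]  -> 2 point(s)
  x = 4: RHS = 0, y in [0]  -> 1 point(s)
  x = 5: RHS = 17, y in [6, 13]  -> 2 point(s)
  x = 6: RHS = 7, y in [8, 11]  -> 2 point(s)
  x = 8: RHS = 6, y in [5, 14]  -> 2 point(s)
  x = 10: RHS = 7, y in [8, 11]  -> 2 point(s)
  x = 11: RHS = 9, y in [3, 16]  -> 2 point(s)
  x = 12: RHS = 1, y in [1, 18]  -> 2 point(s)
  x = 14: RHS = 17, y in [6, 13]  -> 2 point(s)
Affine points: 19. Add the point at infinity: total = 20.

#E(F_19) = 20


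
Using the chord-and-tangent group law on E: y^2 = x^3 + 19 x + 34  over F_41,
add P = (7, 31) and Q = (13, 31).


P != Q, so use the chord formula.
s = (y2 - y1) / (x2 - x1) = (0) / (6) mod 41 = 0
x3 = s^2 - x1 - x2 mod 41 = 0^2 - 7 - 13 = 21
y3 = s (x1 - x3) - y1 mod 41 = 0 * (7 - 21) - 31 = 10

P + Q = (21, 10)


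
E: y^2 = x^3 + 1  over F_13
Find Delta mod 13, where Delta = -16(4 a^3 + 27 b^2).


4 a^3 + 27 b^2 = 4*0^3 + 27*1^2 = 0 + 27 = 27
Delta = -16 * (27) = -432
Delta mod 13 = 10

Delta = 10 (mod 13)


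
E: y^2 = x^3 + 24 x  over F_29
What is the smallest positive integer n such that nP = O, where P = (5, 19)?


Compute successive multiples of P until we hit O:
  1P = (5, 19)
  2P = (24, 4)
  3P = (24, 25)
  4P = (5, 10)
  5P = O

ord(P) = 5


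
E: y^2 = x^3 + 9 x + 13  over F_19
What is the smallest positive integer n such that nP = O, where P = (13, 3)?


Compute successive multiples of P until we hit O:
  1P = (13, 3)
  2P = (17, 14)
  3P = (12, 14)
  4P = (1, 17)
  5P = (9, 5)
  6P = (2, 1)
  7P = (10, 1)
  8P = (7, 1)
  ... (continuing to 21P)
  21P = O

ord(P) = 21


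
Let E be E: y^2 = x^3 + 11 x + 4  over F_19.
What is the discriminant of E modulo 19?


4 a^3 + 27 b^2 = 4*11^3 + 27*4^2 = 5324 + 432 = 5756
Delta = -16 * (5756) = -92096
Delta mod 19 = 16

Delta = 16 (mod 19)


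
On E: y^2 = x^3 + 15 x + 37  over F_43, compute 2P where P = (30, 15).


Doubling: s = (3 x1^2 + a) / (2 y1)
s = (3*30^2 + 15) / (2*15) mod 43 = 26
x3 = s^2 - 2 x1 mod 43 = 26^2 - 2*30 = 14
y3 = s (x1 - x3) - y1 mod 43 = 26 * (30 - 14) - 15 = 14

2P = (14, 14)


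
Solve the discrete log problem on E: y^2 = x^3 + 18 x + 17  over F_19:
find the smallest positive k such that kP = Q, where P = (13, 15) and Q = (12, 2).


Enumerate multiples of P until we hit Q = (12, 2):
  1P = (13, 15)
  2P = (0, 13)
  3P = (4, 1)
  4P = (7, 7)
  5P = (5, 2)
  6P = (17, 7)
  7P = (12, 2)
Match found at i = 7.

k = 7


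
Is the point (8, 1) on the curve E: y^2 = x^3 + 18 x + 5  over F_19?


Check whether y^2 = x^3 + 18 x + 5 (mod 19) for (x, y) = (8, 1).
LHS: y^2 = 1^2 mod 19 = 1
RHS: x^3 + 18 x + 5 = 8^3 + 18*8 + 5 mod 19 = 15
LHS != RHS

No, not on the curve


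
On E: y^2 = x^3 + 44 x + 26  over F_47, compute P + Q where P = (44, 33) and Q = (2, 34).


P != Q, so use the chord formula.
s = (y2 - y1) / (x2 - x1) = (1) / (5) mod 47 = 19
x3 = s^2 - x1 - x2 mod 47 = 19^2 - 44 - 2 = 33
y3 = s (x1 - x3) - y1 mod 47 = 19 * (44 - 33) - 33 = 35

P + Q = (33, 35)


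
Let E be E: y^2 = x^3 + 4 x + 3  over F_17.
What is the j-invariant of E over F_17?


Delta = -16(4 a^3 + 27 b^2) mod 17 = 6
-1728 * (4 a)^3 = -1728 * (4*4)^3 mod 17 = 11
j = 11 * 6^(-1) mod 17 = 16

j = 16 (mod 17)


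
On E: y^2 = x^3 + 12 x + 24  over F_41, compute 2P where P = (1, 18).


k = 2 = 10_2 (binary, LSB first: 01)
Double-and-add from P = (1, 18):
  bit 0 = 0: acc unchanged = O
  bit 1 = 1: acc = O + (7, 0) = (7, 0)

2P = (7, 0)


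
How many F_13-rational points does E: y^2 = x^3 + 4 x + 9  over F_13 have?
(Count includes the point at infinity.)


For each x in F_13, count y with y^2 = x^3 + 4 x + 9 mod 13:
  x = 0: RHS = 9, y in [3, 10]  -> 2 point(s)
  x = 1: RHS = 1, y in [1, 12]  -> 2 point(s)
  x = 2: RHS = 12, y in [5, 8]  -> 2 point(s)
  x = 3: RHS = 9, y in [3, 10]  -> 2 point(s)
  x = 7: RHS = 3, y in [4, 9]  -> 2 point(s)
  x = 10: RHS = 9, y in [3, 10]  -> 2 point(s)
  x = 12: RHS = 4, y in [2, 11]  -> 2 point(s)
Affine points: 14. Add the point at infinity: total = 15.

#E(F_13) = 15


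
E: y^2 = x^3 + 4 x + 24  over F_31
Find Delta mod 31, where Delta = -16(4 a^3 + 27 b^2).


4 a^3 + 27 b^2 = 4*4^3 + 27*24^2 = 256 + 15552 = 15808
Delta = -16 * (15808) = -252928
Delta mod 31 = 1

Delta = 1 (mod 31)


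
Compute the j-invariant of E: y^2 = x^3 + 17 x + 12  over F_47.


Delta = -16(4 a^3 + 27 b^2) mod 47 = 18
-1728 * (4 a)^3 = -1728 * (4*17)^3 mod 47 = 22
j = 22 * 18^(-1) mod 47 = 43

j = 43 (mod 47)


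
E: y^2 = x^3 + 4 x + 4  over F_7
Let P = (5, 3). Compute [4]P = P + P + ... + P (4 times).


k = 4 = 100_2 (binary, LSB first: 001)
Double-and-add from P = (5, 3):
  bit 0 = 0: acc unchanged = O
  bit 1 = 0: acc unchanged = O
  bit 2 = 1: acc = O + (5, 4) = (5, 4)

4P = (5, 4)


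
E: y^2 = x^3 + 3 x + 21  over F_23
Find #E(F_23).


For each x in F_23, count y with y^2 = x^3 + 3 x + 21 mod 23:
  x = 1: RHS = 2, y in [5, 18]  -> 2 point(s)
  x = 2: RHS = 12, y in [9, 14]  -> 2 point(s)
  x = 5: RHS = 0, y in [0]  -> 1 point(s)
  x = 6: RHS = 2, y in [5, 18]  -> 2 point(s)
  x = 9: RHS = 18, y in [8, 15]  -> 2 point(s)
  x = 10: RHS = 16, y in [4, 19]  -> 2 point(s)
  x = 13: RHS = 3, y in [7, 16]  -> 2 point(s)
  x = 14: RHS = 1, y in [1, 22]  -> 2 point(s)
  x = 16: RHS = 2, y in [5, 18]  -> 2 point(s)
  x = 20: RHS = 8, y in [10, 13]  -> 2 point(s)
Affine points: 19. Add the point at infinity: total = 20.

#E(F_23) = 20


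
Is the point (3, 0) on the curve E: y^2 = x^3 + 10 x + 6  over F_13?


Check whether y^2 = x^3 + 10 x + 6 (mod 13) for (x, y) = (3, 0).
LHS: y^2 = 0^2 mod 13 = 0
RHS: x^3 + 10 x + 6 = 3^3 + 10*3 + 6 mod 13 = 11
LHS != RHS

No, not on the curve


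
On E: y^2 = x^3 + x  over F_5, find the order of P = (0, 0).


Compute successive multiples of P until we hit O:
  1P = (0, 0)
  2P = O

ord(P) = 2


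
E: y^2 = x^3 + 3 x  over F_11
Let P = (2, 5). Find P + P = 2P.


Doubling: s = (3 x1^2 + a) / (2 y1)
s = (3*2^2 + 3) / (2*5) mod 11 = 7
x3 = s^2 - 2 x1 mod 11 = 7^2 - 2*2 = 1
y3 = s (x1 - x3) - y1 mod 11 = 7 * (2 - 1) - 5 = 2

2P = (1, 2)


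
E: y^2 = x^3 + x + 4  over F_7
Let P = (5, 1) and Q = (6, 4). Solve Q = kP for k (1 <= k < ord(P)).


Enumerate multiples of P until we hit Q = (6, 4):
  1P = (5, 1)
  2P = (6, 3)
  3P = (0, 2)
  4P = (4, 3)
  5P = (2, 0)
  6P = (4, 4)
  7P = (0, 5)
  8P = (6, 4)
Match found at i = 8.

k = 8


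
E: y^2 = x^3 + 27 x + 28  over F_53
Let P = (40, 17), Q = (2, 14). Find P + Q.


P != Q, so use the chord formula.
s = (y2 - y1) / (x2 - x1) = (50) / (15) mod 53 = 21
x3 = s^2 - x1 - x2 mod 53 = 21^2 - 40 - 2 = 28
y3 = s (x1 - x3) - y1 mod 53 = 21 * (40 - 28) - 17 = 23

P + Q = (28, 23)


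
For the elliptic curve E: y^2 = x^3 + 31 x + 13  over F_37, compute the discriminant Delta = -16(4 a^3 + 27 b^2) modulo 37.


4 a^3 + 27 b^2 = 4*31^3 + 27*13^2 = 119164 + 4563 = 123727
Delta = -16 * (123727) = -1979632
Delta mod 37 = 16

Delta = 16 (mod 37)


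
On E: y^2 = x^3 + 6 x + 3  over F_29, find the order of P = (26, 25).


Compute successive multiples of P until we hit O:
  1P = (26, 25)
  2P = (28, 5)
  3P = (17, 1)
  4P = (6, 9)
  5P = (22, 13)
  6P = (19, 25)
  7P = (13, 4)
  8P = (12, 11)
  ... (continuing to 27P)
  27P = O

ord(P) = 27


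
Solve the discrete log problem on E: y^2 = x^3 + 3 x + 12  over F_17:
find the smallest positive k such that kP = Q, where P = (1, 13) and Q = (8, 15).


Enumerate multiples of P until we hit Q = (8, 15):
  1P = (1, 13)
  2P = (6, 12)
  3P = (8, 2)
  4P = (7, 11)
  5P = (11, 13)
  6P = (5, 4)
  7P = (15, 10)
  8P = (2, 3)
  9P = (12, 12)
  10P = (13, 2)
  11P = (16, 5)
  12P = (16, 12)
  13P = (13, 15)
  14P = (12, 5)
  15P = (2, 14)
  16P = (15, 7)
  17P = (5, 13)
  18P = (11, 4)
  19P = (7, 6)
  20P = (8, 15)
Match found at i = 20.

k = 20


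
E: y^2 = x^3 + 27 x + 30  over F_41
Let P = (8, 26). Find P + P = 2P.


Doubling: s = (3 x1^2 + a) / (2 y1)
s = (3*8^2 + 27) / (2*26) mod 41 = 5
x3 = s^2 - 2 x1 mod 41 = 5^2 - 2*8 = 9
y3 = s (x1 - x3) - y1 mod 41 = 5 * (8 - 9) - 26 = 10

2P = (9, 10)


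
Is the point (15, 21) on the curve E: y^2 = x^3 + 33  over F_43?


Check whether y^2 = x^3 + 0 x + 33 (mod 43) for (x, y) = (15, 21).
LHS: y^2 = 21^2 mod 43 = 11
RHS: x^3 + 0 x + 33 = 15^3 + 0*15 + 33 mod 43 = 11
LHS = RHS

Yes, on the curve


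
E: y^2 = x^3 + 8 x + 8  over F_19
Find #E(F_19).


For each x in F_19, count y with y^2 = x^3 + 8 x + 8 mod 19:
  x = 1: RHS = 17, y in [6, 13]  -> 2 point(s)
  x = 4: RHS = 9, y in [3, 16]  -> 2 point(s)
  x = 6: RHS = 6, y in [5, 14]  -> 2 point(s)
  x = 9: RHS = 11, y in [7, 12]  -> 2 point(s)
  x = 10: RHS = 5, y in [9, 10]  -> 2 point(s)
  x = 15: RHS = 7, y in [8, 11]  -> 2 point(s)
Affine points: 12. Add the point at infinity: total = 13.

#E(F_19) = 13


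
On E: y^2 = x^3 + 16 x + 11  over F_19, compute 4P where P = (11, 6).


k = 4 = 100_2 (binary, LSB first: 001)
Double-and-add from P = (11, 6):
  bit 0 = 0: acc unchanged = O
  bit 1 = 0: acc unchanged = O
  bit 2 = 1: acc = O + (17, 16) = (17, 16)

4P = (17, 16)


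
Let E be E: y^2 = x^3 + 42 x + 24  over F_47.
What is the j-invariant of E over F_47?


Delta = -16(4 a^3 + 27 b^2) mod 47 = 43
-1728 * (4 a)^3 = -1728 * (4*42)^3 mod 47 = 31
j = 31 * 43^(-1) mod 47 = 4

j = 4 (mod 47)


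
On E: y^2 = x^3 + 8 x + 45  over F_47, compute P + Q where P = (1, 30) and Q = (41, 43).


P != Q, so use the chord formula.
s = (y2 - y1) / (x2 - x1) = (13) / (40) mod 47 = 25
x3 = s^2 - x1 - x2 mod 47 = 25^2 - 1 - 41 = 19
y3 = s (x1 - x3) - y1 mod 47 = 25 * (1 - 19) - 30 = 37

P + Q = (19, 37)


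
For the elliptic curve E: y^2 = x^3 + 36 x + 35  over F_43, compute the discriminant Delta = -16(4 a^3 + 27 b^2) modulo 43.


4 a^3 + 27 b^2 = 4*36^3 + 27*35^2 = 186624 + 33075 = 219699
Delta = -16 * (219699) = -3515184
Delta mod 43 = 23

Delta = 23 (mod 43)


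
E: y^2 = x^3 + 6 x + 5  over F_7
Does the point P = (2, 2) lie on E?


Check whether y^2 = x^3 + 6 x + 5 (mod 7) for (x, y) = (2, 2).
LHS: y^2 = 2^2 mod 7 = 4
RHS: x^3 + 6 x + 5 = 2^3 + 6*2 + 5 mod 7 = 4
LHS = RHS

Yes, on the curve


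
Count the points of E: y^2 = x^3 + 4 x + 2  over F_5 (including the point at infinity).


For each x in F_5, count y with y^2 = x^3 + 4 x + 2 mod 5:
  x = 3: RHS = 1, y in [1, 4]  -> 2 point(s)
Affine points: 2. Add the point at infinity: total = 3.

#E(F_5) = 3


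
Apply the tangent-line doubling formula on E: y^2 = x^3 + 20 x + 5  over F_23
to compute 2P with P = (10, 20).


Doubling: s = (3 x1^2 + a) / (2 y1)
s = (3*10^2 + 20) / (2*20) mod 23 = 8
x3 = s^2 - 2 x1 mod 23 = 8^2 - 2*10 = 21
y3 = s (x1 - x3) - y1 mod 23 = 8 * (10 - 21) - 20 = 7

2P = (21, 7)


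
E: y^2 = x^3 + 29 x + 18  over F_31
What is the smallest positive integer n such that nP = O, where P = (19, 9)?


Compute successive multiples of P until we hit O:
  1P = (19, 9)
  2P = (3, 15)
  3P = (29, 18)
  4P = (30, 9)
  5P = (13, 22)
  6P = (8, 24)
  7P = (22, 12)
  8P = (22, 19)
  ... (continuing to 15P)
  15P = O

ord(P) = 15


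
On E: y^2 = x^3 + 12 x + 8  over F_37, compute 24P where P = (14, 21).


k = 24 = 11000_2 (binary, LSB first: 00011)
Double-and-add from P = (14, 21):
  bit 0 = 0: acc unchanged = O
  bit 1 = 0: acc unchanged = O
  bit 2 = 0: acc unchanged = O
  bit 3 = 1: acc = O + (15, 14) = (15, 14)
  bit 4 = 1: acc = (15, 14) + (33, 28) = (33, 9)

24P = (33, 9)


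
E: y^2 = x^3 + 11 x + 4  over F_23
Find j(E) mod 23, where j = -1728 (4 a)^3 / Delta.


Delta = -16(4 a^3 + 27 b^2) mod 23 = 19
-1728 * (4 a)^3 = -1728 * (4*11)^3 mod 23 = 1
j = 1 * 19^(-1) mod 23 = 17

j = 17 (mod 23)


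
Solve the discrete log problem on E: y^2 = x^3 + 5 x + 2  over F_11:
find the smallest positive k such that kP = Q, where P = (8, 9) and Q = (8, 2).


Enumerate multiples of P until we hit Q = (8, 2):
  1P = (8, 9)
  2P = (4, 3)
  3P = (4, 8)
  4P = (8, 2)
Match found at i = 4.

k = 4


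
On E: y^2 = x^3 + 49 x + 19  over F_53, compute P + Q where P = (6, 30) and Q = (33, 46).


P != Q, so use the chord formula.
s = (y2 - y1) / (x2 - x1) = (16) / (27) mod 53 = 32
x3 = s^2 - x1 - x2 mod 53 = 32^2 - 6 - 33 = 31
y3 = s (x1 - x3) - y1 mod 53 = 32 * (6 - 31) - 30 = 18

P + Q = (31, 18)


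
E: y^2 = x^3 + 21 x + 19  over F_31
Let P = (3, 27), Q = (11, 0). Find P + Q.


P != Q, so use the chord formula.
s = (y2 - y1) / (x2 - x1) = (4) / (8) mod 31 = 16
x3 = s^2 - x1 - x2 mod 31 = 16^2 - 3 - 11 = 25
y3 = s (x1 - x3) - y1 mod 31 = 16 * (3 - 25) - 27 = 24

P + Q = (25, 24)


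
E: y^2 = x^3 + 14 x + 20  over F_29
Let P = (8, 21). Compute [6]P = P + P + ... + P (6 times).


k = 6 = 110_2 (binary, LSB first: 011)
Double-and-add from P = (8, 21):
  bit 0 = 0: acc unchanged = O
  bit 1 = 1: acc = O + (17, 26) = (17, 26)
  bit 2 = 1: acc = (17, 26) + (4, 13) = (9, 11)

6P = (9, 11)


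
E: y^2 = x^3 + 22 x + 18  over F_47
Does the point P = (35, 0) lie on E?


Check whether y^2 = x^3 + 22 x + 18 (mod 47) for (x, y) = (35, 0).
LHS: y^2 = 0^2 mod 47 = 0
RHS: x^3 + 22 x + 18 = 35^3 + 22*35 + 18 mod 47 = 0
LHS = RHS

Yes, on the curve


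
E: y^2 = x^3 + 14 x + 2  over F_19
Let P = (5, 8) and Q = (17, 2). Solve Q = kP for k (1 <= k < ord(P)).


Enumerate multiples of P until we hit Q = (17, 2):
  1P = (5, 8)
  2P = (13, 14)
  3P = (17, 2)
Match found at i = 3.

k = 3


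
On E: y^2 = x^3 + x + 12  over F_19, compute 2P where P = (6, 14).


Doubling: s = (3 x1^2 + a) / (2 y1)
s = (3*6^2 + 1) / (2*14) mod 19 = 10
x3 = s^2 - 2 x1 mod 19 = 10^2 - 2*6 = 12
y3 = s (x1 - x3) - y1 mod 19 = 10 * (6 - 12) - 14 = 2

2P = (12, 2)


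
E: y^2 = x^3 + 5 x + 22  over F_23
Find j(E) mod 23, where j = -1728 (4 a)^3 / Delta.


Delta = -16(4 a^3 + 27 b^2) mod 23 = 9
-1728 * (4 a)^3 = -1728 * (4*5)^3 mod 23 = 12
j = 12 * 9^(-1) mod 23 = 9

j = 9 (mod 23)


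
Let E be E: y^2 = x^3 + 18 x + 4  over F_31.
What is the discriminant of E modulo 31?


4 a^3 + 27 b^2 = 4*18^3 + 27*4^2 = 23328 + 432 = 23760
Delta = -16 * (23760) = -380160
Delta mod 31 = 24

Delta = 24 (mod 31)


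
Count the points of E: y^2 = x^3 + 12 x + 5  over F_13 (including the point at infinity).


For each x in F_13, count y with y^2 = x^3 + 12 x + 5 mod 13:
  x = 3: RHS = 3, y in [4, 9]  -> 2 point(s)
  x = 4: RHS = 0, y in [0]  -> 1 point(s)
  x = 7: RHS = 3, y in [4, 9]  -> 2 point(s)
  x = 9: RHS = 10, y in [6, 7]  -> 2 point(s)
  x = 11: RHS = 12, y in [5, 8]  -> 2 point(s)
Affine points: 9. Add the point at infinity: total = 10.

#E(F_13) = 10


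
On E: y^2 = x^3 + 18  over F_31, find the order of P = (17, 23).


Compute successive multiples of P until we hit O:
  1P = (17, 23)
  2P = (1, 9)
  3P = (22, 23)
  4P = (23, 8)
  5P = (5, 9)
  6P = (25, 9)
  7P = (25, 22)
  8P = (5, 22)
  ... (continuing to 13P)
  13P = O

ord(P) = 13


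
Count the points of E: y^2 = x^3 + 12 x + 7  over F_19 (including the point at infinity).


For each x in F_19, count y with y^2 = x^3 + 12 x + 7 mod 19:
  x = 0: RHS = 7, y in [8, 11]  -> 2 point(s)
  x = 1: RHS = 1, y in [1, 18]  -> 2 point(s)
  x = 2: RHS = 1, y in [1, 18]  -> 2 point(s)
  x = 4: RHS = 5, y in [9, 10]  -> 2 point(s)
  x = 7: RHS = 16, y in [4, 15]  -> 2 point(s)
  x = 8: RHS = 7, y in [8, 11]  -> 2 point(s)
  x = 10: RHS = 6, y in [5, 14]  -> 2 point(s)
  x = 11: RHS = 7, y in [8, 11]  -> 2 point(s)
  x = 12: RHS = 17, y in [6, 13]  -> 2 point(s)
  x = 13: RHS = 4, y in [2, 17]  -> 2 point(s)
  x = 15: RHS = 9, y in [3, 16]  -> 2 point(s)
  x = 16: RHS = 1, y in [1, 18]  -> 2 point(s)
Affine points: 24. Add the point at infinity: total = 25.

#E(F_19) = 25


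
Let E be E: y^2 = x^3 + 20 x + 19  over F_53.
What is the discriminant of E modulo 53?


4 a^3 + 27 b^2 = 4*20^3 + 27*19^2 = 32000 + 9747 = 41747
Delta = -16 * (41747) = -667952
Delta mod 53 = 7

Delta = 7 (mod 53)


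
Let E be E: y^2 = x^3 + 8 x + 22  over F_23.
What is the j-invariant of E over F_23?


Delta = -16(4 a^3 + 27 b^2) mod 23 = 12
-1728 * (4 a)^3 = -1728 * (4*8)^3 mod 23 = 21
j = 21 * 12^(-1) mod 23 = 19

j = 19 (mod 23)


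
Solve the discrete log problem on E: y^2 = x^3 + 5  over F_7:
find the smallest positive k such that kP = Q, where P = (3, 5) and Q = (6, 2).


Enumerate multiples of P until we hit Q = (6, 2):
  1P = (3, 5)
  2P = (5, 5)
  3P = (6, 2)
Match found at i = 3.

k = 3


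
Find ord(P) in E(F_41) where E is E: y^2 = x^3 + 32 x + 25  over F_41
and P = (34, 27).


Compute successive multiples of P until we hit O:
  1P = (34, 27)
  2P = (18, 23)
  3P = (7, 31)
  4P = (21, 6)
  5P = (25, 38)
  6P = (25, 3)
  7P = (21, 35)
  8P = (7, 10)
  ... (continuing to 11P)
  11P = O

ord(P) = 11


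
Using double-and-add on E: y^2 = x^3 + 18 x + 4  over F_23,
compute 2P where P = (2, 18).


k = 2 = 10_2 (binary, LSB first: 01)
Double-and-add from P = (2, 18):
  bit 0 = 0: acc unchanged = O
  bit 1 = 1: acc = O + (5, 14) = (5, 14)

2P = (5, 14)


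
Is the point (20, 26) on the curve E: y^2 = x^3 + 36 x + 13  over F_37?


Check whether y^2 = x^3 + 36 x + 13 (mod 37) for (x, y) = (20, 26).
LHS: y^2 = 26^2 mod 37 = 10
RHS: x^3 + 36 x + 13 = 20^3 + 36*20 + 13 mod 37 = 1
LHS != RHS

No, not on the curve


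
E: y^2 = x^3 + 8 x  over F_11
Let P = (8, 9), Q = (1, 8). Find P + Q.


P != Q, so use the chord formula.
s = (y2 - y1) / (x2 - x1) = (10) / (4) mod 11 = 8
x3 = s^2 - x1 - x2 mod 11 = 8^2 - 8 - 1 = 0
y3 = s (x1 - x3) - y1 mod 11 = 8 * (8 - 0) - 9 = 0

P + Q = (0, 0)


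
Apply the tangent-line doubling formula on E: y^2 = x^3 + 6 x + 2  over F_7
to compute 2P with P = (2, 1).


Doubling: s = (3 x1^2 + a) / (2 y1)
s = (3*2^2 + 6) / (2*1) mod 7 = 2
x3 = s^2 - 2 x1 mod 7 = 2^2 - 2*2 = 0
y3 = s (x1 - x3) - y1 mod 7 = 2 * (2 - 0) - 1 = 3

2P = (0, 3)


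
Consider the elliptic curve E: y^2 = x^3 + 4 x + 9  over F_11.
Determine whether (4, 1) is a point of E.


Check whether y^2 = x^3 + 4 x + 9 (mod 11) for (x, y) = (4, 1).
LHS: y^2 = 1^2 mod 11 = 1
RHS: x^3 + 4 x + 9 = 4^3 + 4*4 + 9 mod 11 = 1
LHS = RHS

Yes, on the curve


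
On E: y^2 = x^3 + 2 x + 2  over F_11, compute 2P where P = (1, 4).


k = 2 = 10_2 (binary, LSB first: 01)
Double-and-add from P = (1, 4):
  bit 0 = 0: acc unchanged = O
  bit 1 = 1: acc = O + (2, 5) = (2, 5)

2P = (2, 5)


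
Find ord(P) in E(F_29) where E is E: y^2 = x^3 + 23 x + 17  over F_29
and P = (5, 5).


Compute successive multiples of P until we hit O:
  1P = (5, 5)
  2P = (6, 20)
  3P = (11, 21)
  4P = (4, 17)
  5P = (19, 18)
  6P = (14, 26)
  7P = (9, 5)
  8P = (15, 24)
  ... (continuing to 18P)
  18P = O

ord(P) = 18


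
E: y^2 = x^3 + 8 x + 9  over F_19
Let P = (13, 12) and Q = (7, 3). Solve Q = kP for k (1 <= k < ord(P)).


Enumerate multiples of P until we hit Q = (7, 3):
  1P = (13, 12)
  2P = (0, 16)
  3P = (17, 17)
  4P = (6, 11)
  5P = (7, 16)
  6P = (10, 5)
  7P = (12, 3)
  8P = (18, 0)
  9P = (12, 16)
  10P = (10, 14)
  11P = (7, 3)
Match found at i = 11.

k = 11


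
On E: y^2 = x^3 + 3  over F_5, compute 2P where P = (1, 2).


Doubling: s = (3 x1^2 + a) / (2 y1)
s = (3*1^2 + 0) / (2*2) mod 5 = 2
x3 = s^2 - 2 x1 mod 5 = 2^2 - 2*1 = 2
y3 = s (x1 - x3) - y1 mod 5 = 2 * (1 - 2) - 2 = 1

2P = (2, 1)


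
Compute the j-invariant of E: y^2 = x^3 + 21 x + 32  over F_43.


Delta = -16(4 a^3 + 27 b^2) mod 43 = 24
-1728 * (4 a)^3 = -1728 * (4*21)^3 mod 43 = 21
j = 21 * 24^(-1) mod 43 = 17

j = 17 (mod 43)


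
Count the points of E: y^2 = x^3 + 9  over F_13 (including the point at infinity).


For each x in F_13, count y with y^2 = x^3 + 0 x + 9 mod 13:
  x = 0: RHS = 9, y in [3, 10]  -> 2 point(s)
  x = 1: RHS = 10, y in [6, 7]  -> 2 point(s)
  x = 2: RHS = 4, y in [2, 11]  -> 2 point(s)
  x = 3: RHS = 10, y in [6, 7]  -> 2 point(s)
  x = 5: RHS = 4, y in [2, 11]  -> 2 point(s)
  x = 6: RHS = 4, y in [2, 11]  -> 2 point(s)
  x = 7: RHS = 1, y in [1, 12]  -> 2 point(s)
  x = 8: RHS = 1, y in [1, 12]  -> 2 point(s)
  x = 9: RHS = 10, y in [6, 7]  -> 2 point(s)
  x = 11: RHS = 1, y in [1, 12]  -> 2 point(s)
Affine points: 20. Add the point at infinity: total = 21.

#E(F_13) = 21


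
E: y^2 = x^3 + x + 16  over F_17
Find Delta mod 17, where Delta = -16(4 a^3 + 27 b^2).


4 a^3 + 27 b^2 = 4*1^3 + 27*16^2 = 4 + 6912 = 6916
Delta = -16 * (6916) = -110656
Delta mod 17 = 14

Delta = 14 (mod 17)


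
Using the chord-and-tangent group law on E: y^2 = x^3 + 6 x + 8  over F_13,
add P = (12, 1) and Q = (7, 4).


P != Q, so use the chord formula.
s = (y2 - y1) / (x2 - x1) = (3) / (8) mod 13 = 2
x3 = s^2 - x1 - x2 mod 13 = 2^2 - 12 - 7 = 11
y3 = s (x1 - x3) - y1 mod 13 = 2 * (12 - 11) - 1 = 1

P + Q = (11, 1)


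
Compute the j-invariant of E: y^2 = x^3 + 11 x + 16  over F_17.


Delta = -16(4 a^3 + 27 b^2) mod 17 = 13
-1728 * (4 a)^3 = -1728 * (4*11)^3 mod 17 = 16
j = 16 * 13^(-1) mod 17 = 13

j = 13 (mod 17)


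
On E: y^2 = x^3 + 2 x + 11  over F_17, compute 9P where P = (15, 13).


k = 9 = 1001_2 (binary, LSB first: 1001)
Double-and-add from P = (15, 13):
  bit 0 = 1: acc = O + (15, 13) = (15, 13)
  bit 1 = 0: acc unchanged = (15, 13)
  bit 2 = 0: acc unchanged = (15, 13)
  bit 3 = 1: acc = (15, 13) + (11, 2) = (6, 16)

9P = (6, 16)


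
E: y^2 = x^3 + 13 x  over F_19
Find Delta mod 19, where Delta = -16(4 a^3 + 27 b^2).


4 a^3 + 27 b^2 = 4*13^3 + 27*0^2 = 8788 + 0 = 8788
Delta = -16 * (8788) = -140608
Delta mod 19 = 11

Delta = 11 (mod 19)


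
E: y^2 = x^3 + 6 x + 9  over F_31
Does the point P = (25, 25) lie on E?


Check whether y^2 = x^3 + 6 x + 9 (mod 31) for (x, y) = (25, 25).
LHS: y^2 = 25^2 mod 31 = 5
RHS: x^3 + 6 x + 9 = 25^3 + 6*25 + 9 mod 31 = 5
LHS = RHS

Yes, on the curve


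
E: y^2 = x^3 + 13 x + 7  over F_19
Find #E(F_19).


For each x in F_19, count y with y^2 = x^3 + 13 x + 7 mod 19:
  x = 0: RHS = 7, y in [8, 11]  -> 2 point(s)
  x = 3: RHS = 16, y in [4, 15]  -> 2 point(s)
  x = 4: RHS = 9, y in [3, 16]  -> 2 point(s)
  x = 5: RHS = 7, y in [8, 11]  -> 2 point(s)
  x = 6: RHS = 16, y in [4, 15]  -> 2 point(s)
  x = 7: RHS = 4, y in [2, 17]  -> 2 point(s)
  x = 9: RHS = 17, y in [6, 13]  -> 2 point(s)
  x = 10: RHS = 16, y in [4, 15]  -> 2 point(s)
  x = 13: RHS = 17, y in [6, 13]  -> 2 point(s)
  x = 14: RHS = 7, y in [8, 11]  -> 2 point(s)
  x = 15: RHS = 5, y in [9, 10]  -> 2 point(s)
  x = 16: RHS = 17, y in [6, 13]  -> 2 point(s)
  x = 17: RHS = 11, y in [7, 12]  -> 2 point(s)
Affine points: 26. Add the point at infinity: total = 27.

#E(F_19) = 27


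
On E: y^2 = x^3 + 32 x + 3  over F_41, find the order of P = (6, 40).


Compute successive multiples of P until we hit O:
  1P = (6, 40)
  2P = (9, 6)
  3P = (36, 13)
  4P = (24, 9)
  5P = (27, 3)
  6P = (31, 6)
  7P = (13, 22)
  8P = (1, 35)
  ... (continuing to 49P)
  49P = O

ord(P) = 49


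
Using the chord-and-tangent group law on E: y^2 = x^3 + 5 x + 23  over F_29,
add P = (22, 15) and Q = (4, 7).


P != Q, so use the chord formula.
s = (y2 - y1) / (x2 - x1) = (21) / (11) mod 29 = 23
x3 = s^2 - x1 - x2 mod 29 = 23^2 - 22 - 4 = 10
y3 = s (x1 - x3) - y1 mod 29 = 23 * (22 - 10) - 15 = 0

P + Q = (10, 0)


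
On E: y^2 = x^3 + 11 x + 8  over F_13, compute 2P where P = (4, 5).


Doubling: s = (3 x1^2 + a) / (2 y1)
s = (3*4^2 + 11) / (2*5) mod 13 = 2
x3 = s^2 - 2 x1 mod 13 = 2^2 - 2*4 = 9
y3 = s (x1 - x3) - y1 mod 13 = 2 * (4 - 9) - 5 = 11

2P = (9, 11)


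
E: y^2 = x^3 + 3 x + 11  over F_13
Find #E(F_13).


For each x in F_13, count y with y^2 = x^3 + 3 x + 11 mod 13:
  x = 2: RHS = 12, y in [5, 8]  -> 2 point(s)
  x = 4: RHS = 9, y in [3, 10]  -> 2 point(s)
  x = 8: RHS = 1, y in [1, 12]  -> 2 point(s)
  x = 9: RHS = 0, y in [0]  -> 1 point(s)
  x = 10: RHS = 1, y in [1, 12]  -> 2 point(s)
  x = 11: RHS = 10, y in [6, 7]  -> 2 point(s)
Affine points: 11. Add the point at infinity: total = 12.

#E(F_13) = 12


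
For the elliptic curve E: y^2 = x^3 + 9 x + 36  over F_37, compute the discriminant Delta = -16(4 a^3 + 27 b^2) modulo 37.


4 a^3 + 27 b^2 = 4*9^3 + 27*36^2 = 2916 + 34992 = 37908
Delta = -16 * (37908) = -606528
Delta mod 37 = 13

Delta = 13 (mod 37)


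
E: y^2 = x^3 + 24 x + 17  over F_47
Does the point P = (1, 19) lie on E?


Check whether y^2 = x^3 + 24 x + 17 (mod 47) for (x, y) = (1, 19).
LHS: y^2 = 19^2 mod 47 = 32
RHS: x^3 + 24 x + 17 = 1^3 + 24*1 + 17 mod 47 = 42
LHS != RHS

No, not on the curve


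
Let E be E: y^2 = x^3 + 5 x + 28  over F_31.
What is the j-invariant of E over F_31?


Delta = -16(4 a^3 + 27 b^2) mod 31 = 16
-1728 * (4 a)^3 = -1728 * (4*5)^3 mod 31 = 16
j = 16 * 16^(-1) mod 31 = 1

j = 1 (mod 31)


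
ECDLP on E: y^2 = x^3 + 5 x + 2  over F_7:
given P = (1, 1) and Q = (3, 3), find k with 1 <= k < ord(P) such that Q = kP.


Enumerate multiples of P until we hit Q = (3, 3):
  1P = (1, 1)
  2P = (0, 3)
  3P = (3, 3)
Match found at i = 3.

k = 3


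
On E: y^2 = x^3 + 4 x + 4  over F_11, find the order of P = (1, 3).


Compute successive multiples of P until we hit O:
  1P = (1, 3)
  2P = (7, 1)
  3P = (8, 3)
  4P = (2, 8)
  5P = (0, 2)
  6P = (0, 9)
  7P = (2, 3)
  8P = (8, 8)
  ... (continuing to 11P)
  11P = O

ord(P) = 11


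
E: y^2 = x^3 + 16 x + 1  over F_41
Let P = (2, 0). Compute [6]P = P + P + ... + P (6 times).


k = 6 = 110_2 (binary, LSB first: 011)
Double-and-add from P = (2, 0):
  bit 0 = 0: acc unchanged = O
  bit 1 = 1: acc = O + O = O
  bit 2 = 1: acc = O + O = O

6P = O


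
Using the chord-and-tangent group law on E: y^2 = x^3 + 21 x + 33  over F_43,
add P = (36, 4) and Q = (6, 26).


P != Q, so use the chord formula.
s = (y2 - y1) / (x2 - x1) = (22) / (13) mod 43 = 5
x3 = s^2 - x1 - x2 mod 43 = 5^2 - 36 - 6 = 26
y3 = s (x1 - x3) - y1 mod 43 = 5 * (36 - 26) - 4 = 3

P + Q = (26, 3)


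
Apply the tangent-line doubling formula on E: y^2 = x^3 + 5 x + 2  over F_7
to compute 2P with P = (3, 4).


Doubling: s = (3 x1^2 + a) / (2 y1)
s = (3*3^2 + 5) / (2*4) mod 7 = 4
x3 = s^2 - 2 x1 mod 7 = 4^2 - 2*3 = 3
y3 = s (x1 - x3) - y1 mod 7 = 4 * (3 - 3) - 4 = 3

2P = (3, 3)


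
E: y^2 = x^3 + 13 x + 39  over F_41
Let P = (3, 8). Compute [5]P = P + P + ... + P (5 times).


k = 5 = 101_2 (binary, LSB first: 101)
Double-and-add from P = (3, 8):
  bit 0 = 1: acc = O + (3, 8) = (3, 8)
  bit 1 = 0: acc unchanged = (3, 8)
  bit 2 = 1: acc = (3, 8) + (28, 16) = (0, 11)

5P = (0, 11)


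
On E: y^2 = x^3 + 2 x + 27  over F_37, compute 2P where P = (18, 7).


Doubling: s = (3 x1^2 + a) / (2 y1)
s = (3*18^2 + 2) / (2*7) mod 37 = 22
x3 = s^2 - 2 x1 mod 37 = 22^2 - 2*18 = 4
y3 = s (x1 - x3) - y1 mod 37 = 22 * (18 - 4) - 7 = 5

2P = (4, 5)


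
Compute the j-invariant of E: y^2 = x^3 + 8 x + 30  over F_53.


Delta = -16(4 a^3 + 27 b^2) mod 53 = 47
-1728 * (4 a)^3 = -1728 * (4*8)^3 mod 53 = 29
j = 29 * 47^(-1) mod 53 = 4

j = 4 (mod 53)


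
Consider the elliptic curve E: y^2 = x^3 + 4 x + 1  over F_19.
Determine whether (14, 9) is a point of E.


Check whether y^2 = x^3 + 4 x + 1 (mod 19) for (x, y) = (14, 9).
LHS: y^2 = 9^2 mod 19 = 5
RHS: x^3 + 4 x + 1 = 14^3 + 4*14 + 1 mod 19 = 8
LHS != RHS

No, not on the curve


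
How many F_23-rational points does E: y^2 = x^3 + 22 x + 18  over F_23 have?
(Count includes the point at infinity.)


For each x in F_23, count y with y^2 = x^3 + 22 x + 18 mod 23:
  x = 0: RHS = 18, y in [8, 15]  -> 2 point(s)
  x = 1: RHS = 18, y in [8, 15]  -> 2 point(s)
  x = 2: RHS = 1, y in [1, 22]  -> 2 point(s)
  x = 4: RHS = 9, y in [3, 20]  -> 2 point(s)
  x = 5: RHS = 0, y in [0]  -> 1 point(s)
  x = 7: RHS = 9, y in [3, 20]  -> 2 point(s)
  x = 8: RHS = 16, y in [4, 19]  -> 2 point(s)
  x = 9: RHS = 2, y in [5, 18]  -> 2 point(s)
  x = 11: RHS = 4, y in [2, 21]  -> 2 point(s)
  x = 12: RHS = 9, y in [3, 20]  -> 2 point(s)
  x = 16: RHS = 4, y in [2, 21]  -> 2 point(s)
  x = 18: RHS = 13, y in [6, 17]  -> 2 point(s)
  x = 19: RHS = 4, y in [2, 21]  -> 2 point(s)
  x = 21: RHS = 12, y in [9, 14]  -> 2 point(s)
  x = 22: RHS = 18, y in [8, 15]  -> 2 point(s)
Affine points: 29. Add the point at infinity: total = 30.

#E(F_23) = 30


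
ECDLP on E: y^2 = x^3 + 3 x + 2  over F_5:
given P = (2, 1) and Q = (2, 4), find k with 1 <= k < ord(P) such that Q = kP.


Enumerate multiples of P until we hit Q = (2, 4):
  1P = (2, 1)
  2P = (1, 4)
  3P = (1, 1)
  4P = (2, 4)
Match found at i = 4.

k = 4


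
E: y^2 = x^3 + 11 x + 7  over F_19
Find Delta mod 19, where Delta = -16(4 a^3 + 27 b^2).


4 a^3 + 27 b^2 = 4*11^3 + 27*7^2 = 5324 + 1323 = 6647
Delta = -16 * (6647) = -106352
Delta mod 19 = 10

Delta = 10 (mod 19)


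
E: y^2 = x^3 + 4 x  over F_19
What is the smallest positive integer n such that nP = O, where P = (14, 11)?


Compute successive multiples of P until we hit O:
  1P = (14, 11)
  2P = (11, 11)
  3P = (13, 8)
  4P = (1, 9)
  5P = (2, 4)
  6P = (4, 17)
  7P = (12, 3)
  8P = (9, 9)
  ... (continuing to 20P)
  20P = O

ord(P) = 20


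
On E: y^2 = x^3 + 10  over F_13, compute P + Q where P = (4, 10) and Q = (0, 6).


P != Q, so use the chord formula.
s = (y2 - y1) / (x2 - x1) = (9) / (9) mod 13 = 1
x3 = s^2 - x1 - x2 mod 13 = 1^2 - 4 - 0 = 10
y3 = s (x1 - x3) - y1 mod 13 = 1 * (4 - 10) - 10 = 10

P + Q = (10, 10)


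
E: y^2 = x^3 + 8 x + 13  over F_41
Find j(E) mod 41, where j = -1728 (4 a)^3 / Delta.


Delta = -16(4 a^3 + 27 b^2) mod 41 = 4
-1728 * (4 a)^3 = -1728 * (4*8)^3 mod 41 = 28
j = 28 * 4^(-1) mod 41 = 7

j = 7 (mod 41)


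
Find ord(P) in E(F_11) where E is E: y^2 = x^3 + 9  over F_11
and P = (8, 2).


Compute successive multiples of P until we hit O:
  1P = (8, 2)
  2P = (0, 8)
  3P = (7, 0)
  4P = (0, 3)
  5P = (8, 9)
  6P = O

ord(P) = 6


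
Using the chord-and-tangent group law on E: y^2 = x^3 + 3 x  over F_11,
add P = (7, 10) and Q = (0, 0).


P != Q, so use the chord formula.
s = (y2 - y1) / (x2 - x1) = (1) / (4) mod 11 = 3
x3 = s^2 - x1 - x2 mod 11 = 3^2 - 7 - 0 = 2
y3 = s (x1 - x3) - y1 mod 11 = 3 * (7 - 2) - 10 = 5

P + Q = (2, 5)


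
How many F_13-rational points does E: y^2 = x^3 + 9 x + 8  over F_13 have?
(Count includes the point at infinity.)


For each x in F_13, count y with y^2 = x^3 + 9 x + 8 mod 13:
  x = 3: RHS = 10, y in [6, 7]  -> 2 point(s)
  x = 4: RHS = 4, y in [2, 11]  -> 2 point(s)
  x = 5: RHS = 9, y in [3, 10]  -> 2 point(s)
  x = 9: RHS = 12, y in [5, 8]  -> 2 point(s)
Affine points: 8. Add the point at infinity: total = 9.

#E(F_13) = 9


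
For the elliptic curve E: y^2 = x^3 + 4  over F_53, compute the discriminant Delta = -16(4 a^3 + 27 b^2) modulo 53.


4 a^3 + 27 b^2 = 4*0^3 + 27*4^2 = 0 + 432 = 432
Delta = -16 * (432) = -6912
Delta mod 53 = 31

Delta = 31 (mod 53)


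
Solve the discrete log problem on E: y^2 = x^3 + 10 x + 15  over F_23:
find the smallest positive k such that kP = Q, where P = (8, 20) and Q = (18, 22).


Enumerate multiples of P until we hit Q = (18, 22):
  1P = (8, 20)
  2P = (16, 4)
  3P = (3, 16)
  4P = (20, 21)
  5P = (22, 21)
  6P = (18, 22)
Match found at i = 6.

k = 6


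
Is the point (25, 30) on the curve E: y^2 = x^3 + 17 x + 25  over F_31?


Check whether y^2 = x^3 + 17 x + 25 (mod 31) for (x, y) = (25, 30).
LHS: y^2 = 30^2 mod 31 = 1
RHS: x^3 + 17 x + 25 = 25^3 + 17*25 + 25 mod 31 = 17
LHS != RHS

No, not on the curve


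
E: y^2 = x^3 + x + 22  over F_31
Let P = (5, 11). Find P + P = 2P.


Doubling: s = (3 x1^2 + a) / (2 y1)
s = (3*5^2 + 1) / (2*11) mod 31 = 26
x3 = s^2 - 2 x1 mod 31 = 26^2 - 2*5 = 15
y3 = s (x1 - x3) - y1 mod 31 = 26 * (5 - 15) - 11 = 8

2P = (15, 8)
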